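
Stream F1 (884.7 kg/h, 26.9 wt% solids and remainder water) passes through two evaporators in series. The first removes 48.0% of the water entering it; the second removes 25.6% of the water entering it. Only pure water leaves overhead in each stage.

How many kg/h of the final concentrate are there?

water in feed = 884.7×0.731 = 646.72 kg/h.
After stage 1: water left = (1−0.480)×646.72 = 336.29; stream total = 574.28 kg/h.
After stage 2: water left = (1−0.256)×336.29 = 250.2; final concentrate = 488.19 kg/h.

488.2 kg/h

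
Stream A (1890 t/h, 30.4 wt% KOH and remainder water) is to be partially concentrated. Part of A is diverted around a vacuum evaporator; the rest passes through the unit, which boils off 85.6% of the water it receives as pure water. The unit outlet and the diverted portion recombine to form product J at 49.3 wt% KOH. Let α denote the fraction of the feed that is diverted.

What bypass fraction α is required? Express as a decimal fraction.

0.357

All 1890×0.304 = 574.56 t/h of KOH reaches J, so J = 574.56/0.493 = 1165.4 t/h and vapour = 724.56 t/h.
The evaporator receives (1−α)·1890 of feed at 0.696 water and removes 0.856 of that water:
0.856×0.696×(1−α)×1890 = 724.56
(1−α) = 724.56/1126 = 0.6435;  α = 0.3565.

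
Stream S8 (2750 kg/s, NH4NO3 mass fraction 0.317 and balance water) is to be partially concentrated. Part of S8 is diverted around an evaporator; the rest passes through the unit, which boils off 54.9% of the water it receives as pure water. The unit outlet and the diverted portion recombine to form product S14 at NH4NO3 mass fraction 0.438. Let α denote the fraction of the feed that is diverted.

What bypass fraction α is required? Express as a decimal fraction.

0.263

All 2750×0.317 = 871.75 kg/s of NH4NO3 reaches S14, so S14 = 871.75/0.438 = 1990.3 kg/s and vapour = 759.7 kg/s.
The evaporator receives (1−α)·2750 of feed at 0.683 water and removes 0.549 of that water:
0.549×0.683×(1−α)×2750 = 759.7
(1−α) = 759.7/1031.2 = 0.7367;  α = 0.2633.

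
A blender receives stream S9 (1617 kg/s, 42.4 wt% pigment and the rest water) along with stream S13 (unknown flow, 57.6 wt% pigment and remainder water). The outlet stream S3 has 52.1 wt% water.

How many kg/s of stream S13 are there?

Let S13 be the unknown flow. Total out = 1617 + S13.
water balance: 931.39 + 0.424·S13 = 0.521·(1617 + S13)
(0.424 − 0.521)·S13 = 0.521×1617 − 931.39 = -88.935
S13 = -88.935 / -0.097 = 916.86 kg/s

916.9 kg/s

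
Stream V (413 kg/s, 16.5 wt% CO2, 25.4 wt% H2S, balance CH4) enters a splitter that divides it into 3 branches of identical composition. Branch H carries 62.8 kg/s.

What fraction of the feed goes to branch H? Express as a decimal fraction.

0.152

Fraction to H = 62.8/413 = 0.1521.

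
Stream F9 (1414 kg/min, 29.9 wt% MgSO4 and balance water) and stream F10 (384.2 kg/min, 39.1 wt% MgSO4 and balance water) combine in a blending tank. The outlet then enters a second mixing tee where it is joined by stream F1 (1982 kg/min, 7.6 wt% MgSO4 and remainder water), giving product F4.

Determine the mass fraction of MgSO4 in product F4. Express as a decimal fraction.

Overall, product flow = 3780.2 kg/min.
MgSO4 in = 1414×0.299 + 384.2×0.391 + 1982×0.076 = 723.64 kg/min.
MgSO4 fraction in F4 = 0.191.

0.191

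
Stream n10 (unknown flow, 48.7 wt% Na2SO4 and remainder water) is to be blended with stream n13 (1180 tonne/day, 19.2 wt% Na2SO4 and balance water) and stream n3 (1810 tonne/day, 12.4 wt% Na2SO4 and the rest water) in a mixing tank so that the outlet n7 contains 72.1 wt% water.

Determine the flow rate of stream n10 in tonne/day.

Let n10 be the unknown flow. Total out = 2990 + n10.
water balance: 2539 + 0.513·n10 = 0.721·(2990 + n10)
(0.513 − 0.721)·n10 = 0.721×2990 − 2539 = -383.21
n10 = -383.21 / -0.208 = 1842.4 tonne/day

1842 tonne/day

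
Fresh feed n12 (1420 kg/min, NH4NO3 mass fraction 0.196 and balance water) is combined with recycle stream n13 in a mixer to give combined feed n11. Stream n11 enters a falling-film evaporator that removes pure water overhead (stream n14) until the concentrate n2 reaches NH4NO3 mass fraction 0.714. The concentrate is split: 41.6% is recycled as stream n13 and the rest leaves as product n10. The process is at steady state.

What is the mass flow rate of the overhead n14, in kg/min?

Overall NH4NO3 balance (none leaves overhead): NH4NO3 in fresh feed = NH4NO3 in product, i.e. 1420×0.196 = (1−0.416)·n2·0.714.
n2 = 278.32/(0.714×0.584) = 667.47 kg/min.
Recycle n13 = 0.416×667.47 = 277.67 kg/min.
Combined feed n11 = 1420 + 277.67 = 1697.7 kg/min.
Overhead n14 = n11 − n2 = 1697.7 − 667.47 = 1030.2 kg/min.

1030 kg/min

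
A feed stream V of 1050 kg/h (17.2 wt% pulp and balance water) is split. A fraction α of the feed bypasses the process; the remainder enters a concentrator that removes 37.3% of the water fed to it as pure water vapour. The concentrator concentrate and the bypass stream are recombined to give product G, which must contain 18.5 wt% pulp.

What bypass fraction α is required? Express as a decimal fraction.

0.772

All 1050×0.172 = 180.6 kg/h of pulp reaches G, so G = 180.6/0.185 = 976.22 kg/h and vapour = 73.784 kg/h.
The evaporator receives (1−α)·1050 of feed at 0.828 water and removes 0.373 of that water:
0.373×0.828×(1−α)×1050 = 73.784
(1−α) = 73.784/324.29 = 0.2275;  α = 0.7725.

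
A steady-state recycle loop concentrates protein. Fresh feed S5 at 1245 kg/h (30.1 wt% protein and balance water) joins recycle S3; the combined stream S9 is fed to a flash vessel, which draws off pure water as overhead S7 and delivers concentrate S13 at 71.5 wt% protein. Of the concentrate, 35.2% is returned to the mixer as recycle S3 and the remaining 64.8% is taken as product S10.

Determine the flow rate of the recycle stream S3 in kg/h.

284.7 kg/h

Overall protein balance (none leaves overhead): protein in fresh feed = protein in product, i.e. 1245×0.301 = (1−0.352)·S13·0.715.
S13 = 374.75/(0.715×0.648) = 808.83 kg/h.
Recycle S3 = 0.352×808.83 = 284.71 kg/h.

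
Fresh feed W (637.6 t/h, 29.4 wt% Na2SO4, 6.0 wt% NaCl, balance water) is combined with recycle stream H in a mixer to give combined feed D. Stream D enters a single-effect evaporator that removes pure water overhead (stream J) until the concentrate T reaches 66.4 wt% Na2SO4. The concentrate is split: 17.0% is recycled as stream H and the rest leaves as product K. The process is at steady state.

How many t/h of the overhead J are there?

Overall Na2SO4 balance (none leaves overhead): Na2SO4 in fresh feed = Na2SO4 in product, i.e. 637.6×0.294 = (1−0.170)·T·0.664.
T = 187.45/(0.664×0.830) = 340.13 t/h.
Recycle H = 0.170×340.13 = 57.823 t/h.
Combined feed D = 637.6 + 57.823 = 695.42 t/h.
Overhead J = D − T = 695.42 − 340.13 = 355.29 t/h.

355.3 t/h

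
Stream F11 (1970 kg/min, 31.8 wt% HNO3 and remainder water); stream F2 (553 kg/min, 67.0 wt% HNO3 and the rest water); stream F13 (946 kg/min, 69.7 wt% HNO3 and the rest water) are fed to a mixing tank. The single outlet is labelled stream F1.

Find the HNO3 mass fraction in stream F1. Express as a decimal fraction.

Total flow out = 1970 + 553 + 946 = 3469 kg/min.
HNO3 in = 1970×0.318 + 553×0.670 + 946×0.697 = 1656.3 kg/min.
HNO3 mass fraction in F1 = 1656.3/3469 = 0.477.

0.477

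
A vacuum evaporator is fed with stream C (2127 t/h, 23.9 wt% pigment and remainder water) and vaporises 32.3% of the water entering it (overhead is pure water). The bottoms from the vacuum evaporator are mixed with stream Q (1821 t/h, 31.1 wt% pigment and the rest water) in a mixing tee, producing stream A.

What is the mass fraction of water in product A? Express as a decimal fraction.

0.6862

Vapour removed = 0.323×0.761×2127 = 522.82 t/h; concentrate = 1604.2 t/h.
water reaching the mixer = 1095.8 (from concentrate) + 1821×0.689 = 2350.5 t/h.
Product flow = 1604.2 + 1821 = 3425.2 t/h; water fraction = 0.6862.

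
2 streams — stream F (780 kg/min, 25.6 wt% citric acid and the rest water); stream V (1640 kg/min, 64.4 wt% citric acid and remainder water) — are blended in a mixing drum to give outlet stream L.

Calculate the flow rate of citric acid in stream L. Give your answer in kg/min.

citric acid out = citric acid in = 780×0.256 + 1640×0.644 = 1255.8 kg/min.

1256 kg/min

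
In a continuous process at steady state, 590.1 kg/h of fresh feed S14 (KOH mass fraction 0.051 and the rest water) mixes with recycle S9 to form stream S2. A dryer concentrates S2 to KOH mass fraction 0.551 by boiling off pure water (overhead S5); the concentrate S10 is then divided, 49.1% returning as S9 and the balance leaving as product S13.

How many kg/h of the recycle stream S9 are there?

52.69 kg/h

Overall KOH balance (none leaves overhead): KOH in fresh feed = KOH in product, i.e. 590.1×0.051 = (1−0.491)·S10·0.551.
S10 = 30.095/(0.551×0.509) = 107.31 kg/h.
Recycle S9 = 0.491×107.31 = 52.688 kg/h.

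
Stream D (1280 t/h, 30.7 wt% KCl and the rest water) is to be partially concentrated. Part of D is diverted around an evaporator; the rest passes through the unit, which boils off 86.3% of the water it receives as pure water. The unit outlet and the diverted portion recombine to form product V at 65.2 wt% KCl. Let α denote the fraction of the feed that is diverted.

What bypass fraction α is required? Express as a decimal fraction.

0.115

All 1280×0.307 = 392.96 t/h of KCl reaches V, so V = 392.96/0.652 = 602.7 t/h and vapour = 677.3 t/h.
The evaporator receives (1−α)·1280 of feed at 0.693 water and removes 0.863 of that water:
0.863×0.693×(1−α)×1280 = 677.3
(1−α) = 677.3/765.52 = 0.8848;  α = 0.1152.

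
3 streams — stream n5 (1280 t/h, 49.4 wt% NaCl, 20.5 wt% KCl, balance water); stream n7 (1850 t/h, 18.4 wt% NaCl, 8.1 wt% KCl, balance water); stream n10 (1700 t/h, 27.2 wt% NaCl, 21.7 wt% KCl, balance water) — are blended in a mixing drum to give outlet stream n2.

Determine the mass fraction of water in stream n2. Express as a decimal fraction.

Total flow out = 1280 + 1850 + 1700 = 4830 t/h.
water in = 1280×0.301 + 1850×0.735 + 1700×0.511 = 2613.7 t/h.
water mass fraction in n2 = 2613.7/4830 = 0.541.

0.541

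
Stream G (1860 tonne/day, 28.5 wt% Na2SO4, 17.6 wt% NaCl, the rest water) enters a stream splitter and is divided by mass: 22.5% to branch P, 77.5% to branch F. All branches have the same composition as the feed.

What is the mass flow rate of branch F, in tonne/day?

1442 tonne/day

Branch F flow = 0.775×1860 = 1441.5 tonne/day.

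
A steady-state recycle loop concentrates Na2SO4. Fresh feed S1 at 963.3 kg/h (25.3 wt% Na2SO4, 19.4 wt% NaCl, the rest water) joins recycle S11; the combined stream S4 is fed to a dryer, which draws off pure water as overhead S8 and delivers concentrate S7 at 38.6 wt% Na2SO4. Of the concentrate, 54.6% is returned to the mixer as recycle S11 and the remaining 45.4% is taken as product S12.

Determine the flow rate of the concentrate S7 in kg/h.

1391 kg/h

Overall Na2SO4 balance (none leaves overhead): Na2SO4 in fresh feed = Na2SO4 in product, i.e. 963.3×0.253 = (1−0.546)·S7·0.386.
S7 = 243.71/(0.386×0.454) = 1390.7 kg/h.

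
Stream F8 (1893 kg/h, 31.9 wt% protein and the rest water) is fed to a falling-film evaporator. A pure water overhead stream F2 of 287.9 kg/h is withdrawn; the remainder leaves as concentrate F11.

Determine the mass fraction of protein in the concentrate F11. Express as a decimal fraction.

protein is not removed: 1893×0.319 = 603.87 kg/h of protein enters F11.
Concentrate = 1893 − 287.9 = 1605.1 kg/h.
Mass fraction = 603.87/1605.1 = 0.376.

0.376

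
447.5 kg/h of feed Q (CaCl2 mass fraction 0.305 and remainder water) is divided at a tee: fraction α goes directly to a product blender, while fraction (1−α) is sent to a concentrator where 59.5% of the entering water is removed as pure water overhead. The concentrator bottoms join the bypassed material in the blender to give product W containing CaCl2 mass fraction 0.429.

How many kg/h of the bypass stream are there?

All 447.5×0.305 = 136.49 kg/h of CaCl2 reaches W, so W = 136.49/0.429 = 318.15 kg/h and vapour = 129.35 kg/h.
The evaporator receives (1−α)·447.5 of feed at 0.695 water and removes 0.595 of that water:
0.595×0.695×(1−α)×447.5 = 129.35
(1−α) = 129.35/185.05 = 0.6990;  α = 0.3010.
Bypass flow = 0.3010×447.5 = 134.71 kg/h.

134.7 kg/h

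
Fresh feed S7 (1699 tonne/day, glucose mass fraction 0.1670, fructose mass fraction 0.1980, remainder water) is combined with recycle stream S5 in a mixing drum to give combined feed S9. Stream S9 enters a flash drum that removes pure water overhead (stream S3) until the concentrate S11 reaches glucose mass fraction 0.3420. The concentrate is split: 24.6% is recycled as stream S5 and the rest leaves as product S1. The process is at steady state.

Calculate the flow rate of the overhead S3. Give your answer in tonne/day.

869.4 tonne/day

Overall glucose balance (none leaves overhead): glucose in fresh feed = glucose in product, i.e. 1699×0.167 = (1−0.246)·S11·0.342.
S11 = 283.73/(0.342×0.754) = 1100.3 tonne/day.
Recycle S5 = 0.246×1100.3 = 270.67 tonne/day.
Combined feed S9 = 1699 + 270.67 = 1969.7 tonne/day.
Overhead S3 = S9 − S11 = 1969.7 − 1100.3 = 869.37 tonne/day.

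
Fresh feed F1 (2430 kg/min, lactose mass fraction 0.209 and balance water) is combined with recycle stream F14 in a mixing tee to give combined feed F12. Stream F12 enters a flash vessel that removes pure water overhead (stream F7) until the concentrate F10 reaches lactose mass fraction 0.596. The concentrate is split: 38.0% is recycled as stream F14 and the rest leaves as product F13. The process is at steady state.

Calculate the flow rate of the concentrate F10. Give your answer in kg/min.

1374 kg/min

Overall lactose balance (none leaves overhead): lactose in fresh feed = lactose in product, i.e. 2430×0.209 = (1−0.380)·F10·0.596.
F10 = 507.87/(0.596×0.620) = 1374.4 kg/min.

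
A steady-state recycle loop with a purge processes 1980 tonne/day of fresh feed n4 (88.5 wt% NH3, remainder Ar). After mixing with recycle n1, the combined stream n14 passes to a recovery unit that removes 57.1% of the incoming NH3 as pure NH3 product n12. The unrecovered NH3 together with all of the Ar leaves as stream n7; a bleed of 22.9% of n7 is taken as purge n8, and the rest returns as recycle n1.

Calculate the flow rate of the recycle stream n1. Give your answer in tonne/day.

Ar enters only via n4 and leaves only via the purge: 1980×0.115 = 0.229×(Ar in n7), and the recovery unit passes all Ar, so Ar in n14 = Ar in n7 = 994.32 tonne/day.
NH3 in n14: m_A = 1980×0.885 + (1−0.229)·(1−0.571)·m_A, so m_A = 1752.3/0.6692 = 2618.3 tonne/day.
n7 = (1−0.571)×2618.3 + 994.32 = 2117.6 tonne/day.
Recycle n1 = (1−0.229)×2117.6 = 1632.7 tonne/day.

1633 tonne/day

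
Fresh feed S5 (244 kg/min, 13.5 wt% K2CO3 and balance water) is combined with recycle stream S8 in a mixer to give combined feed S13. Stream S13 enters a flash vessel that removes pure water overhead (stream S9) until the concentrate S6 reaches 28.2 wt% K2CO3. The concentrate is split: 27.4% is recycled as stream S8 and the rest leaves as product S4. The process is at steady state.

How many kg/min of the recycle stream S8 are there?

44.08 kg/min

Overall K2CO3 balance (none leaves overhead): K2CO3 in fresh feed = K2CO3 in product, i.e. 244×0.135 = (1−0.274)·S6·0.282.
S6 = 32.94/(0.282×0.726) = 160.89 kg/min.
Recycle S8 = 0.274×160.89 = 44.085 kg/min.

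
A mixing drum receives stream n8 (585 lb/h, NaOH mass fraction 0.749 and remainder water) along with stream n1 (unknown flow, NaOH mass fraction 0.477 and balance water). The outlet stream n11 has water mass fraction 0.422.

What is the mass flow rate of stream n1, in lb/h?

990.4 lb/h

Let n1 be the unknown flow. Total out = 585 + n1.
water balance: 146.84 + 0.523·n1 = 0.422·(585 + n1)
(0.523 − 0.422)·n1 = 0.422×585 − 146.84 = 100.03
n1 = 100.03 / 0.101 = 990.45 lb/h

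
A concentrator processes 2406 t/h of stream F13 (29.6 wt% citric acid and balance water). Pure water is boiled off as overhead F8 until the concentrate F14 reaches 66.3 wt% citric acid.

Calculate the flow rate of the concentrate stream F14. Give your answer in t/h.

citric acid is conserved: 2406×0.296 = 712.18 t/h all reports to the concentrate.
Concentrate = 712.18/(target fraction) = 1074.2 t/h.

1074 t/h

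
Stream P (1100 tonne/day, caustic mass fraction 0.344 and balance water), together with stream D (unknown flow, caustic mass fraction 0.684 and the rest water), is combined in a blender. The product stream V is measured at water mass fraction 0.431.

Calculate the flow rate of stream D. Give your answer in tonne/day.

2152 tonne/day

Let D be the unknown flow. Total out = 1100 + D.
water balance: 721.6 + 0.316·D = 0.431·(1100 + D)
(0.316 − 0.431)·D = 0.431×1100 − 721.6 = -247.5
D = -247.5 / -0.115 = 2152.2 tonne/day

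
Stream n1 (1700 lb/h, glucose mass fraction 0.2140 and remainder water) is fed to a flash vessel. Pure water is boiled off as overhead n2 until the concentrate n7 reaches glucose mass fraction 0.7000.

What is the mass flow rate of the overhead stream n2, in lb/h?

glucose is conserved: 1700×0.214 = 363.8 lb/h all reports to the concentrate.
Concentrate = 363.8/(target fraction) = 519.71 lb/h.
Overhead = 1700 − 519.71 = 1180.3 lb/h.

1180 lb/h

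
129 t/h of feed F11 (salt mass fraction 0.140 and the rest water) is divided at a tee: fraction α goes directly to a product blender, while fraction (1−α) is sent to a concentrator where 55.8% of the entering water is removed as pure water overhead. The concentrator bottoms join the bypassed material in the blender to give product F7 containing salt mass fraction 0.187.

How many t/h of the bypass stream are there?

All 129×0.140 = 18.06 t/h of salt reaches F7, so F7 = 18.06/0.187 = 96.578 t/h and vapour = 32.422 t/h.
The evaporator receives (1−α)·129 of feed at 0.860 water and removes 0.558 of that water:
0.558×0.860×(1−α)×129 = 32.422
(1−α) = 32.422/61.905 = 0.5237;  α = 0.4763.
Bypass flow = 0.4763×129 = 61.436 t/h.

61.44 t/h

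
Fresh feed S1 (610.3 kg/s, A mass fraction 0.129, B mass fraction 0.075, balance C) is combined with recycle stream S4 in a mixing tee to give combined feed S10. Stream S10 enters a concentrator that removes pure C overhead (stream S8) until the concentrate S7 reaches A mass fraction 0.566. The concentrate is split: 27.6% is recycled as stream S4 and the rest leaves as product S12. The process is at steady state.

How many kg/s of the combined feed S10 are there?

663.3 kg/s

Overall A balance (none leaves overhead): A in fresh feed = A in product, i.e. 610.3×0.129 = (1−0.276)·S7·0.566.
S7 = 78.729/(0.566×0.724) = 192.12 kg/s.
Recycle S4 = 0.276×192.12 = 53.026 kg/s.
Combined feed S10 = 610.3 + 53.026 = 663.33 kg/s.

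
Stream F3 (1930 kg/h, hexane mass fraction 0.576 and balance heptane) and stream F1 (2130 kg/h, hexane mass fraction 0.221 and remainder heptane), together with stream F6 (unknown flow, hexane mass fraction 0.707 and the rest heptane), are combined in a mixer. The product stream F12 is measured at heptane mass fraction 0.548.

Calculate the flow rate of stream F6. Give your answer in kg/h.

Let F6 be the unknown flow. Total out = 4060 + F6.
heptane balance: 2477.6 + 0.293·F6 = 0.548·(4060 + F6)
(0.293 − 0.548)·F6 = 0.548×4060 − 2477.6 = -252.71
F6 = -252.71 / -0.255 = 991.02 kg/h

991 kg/h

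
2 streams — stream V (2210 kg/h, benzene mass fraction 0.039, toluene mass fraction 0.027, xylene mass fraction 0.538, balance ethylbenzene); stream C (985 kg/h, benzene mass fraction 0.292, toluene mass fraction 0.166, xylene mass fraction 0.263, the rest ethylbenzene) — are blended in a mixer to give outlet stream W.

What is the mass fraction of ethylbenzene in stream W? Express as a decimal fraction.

Total flow out = 2210 + 985 = 3195 kg/h.
ethylbenzene in = 2210×0.396 + 985×0.279 = 1150 kg/h.
ethylbenzene mass fraction in W = 1150/3195 = 0.360.

0.360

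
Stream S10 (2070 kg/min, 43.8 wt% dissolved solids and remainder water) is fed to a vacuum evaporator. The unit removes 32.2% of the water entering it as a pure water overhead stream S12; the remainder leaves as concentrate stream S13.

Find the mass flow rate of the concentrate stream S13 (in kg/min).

1695 kg/min

water entering = 2070×0.562 = 1163.3 kg/min; overhead removed = 0.322×1163.3 = 374.6 kg/min.
Concentrate = 2070 − 374.6 = 1695.4 kg/min.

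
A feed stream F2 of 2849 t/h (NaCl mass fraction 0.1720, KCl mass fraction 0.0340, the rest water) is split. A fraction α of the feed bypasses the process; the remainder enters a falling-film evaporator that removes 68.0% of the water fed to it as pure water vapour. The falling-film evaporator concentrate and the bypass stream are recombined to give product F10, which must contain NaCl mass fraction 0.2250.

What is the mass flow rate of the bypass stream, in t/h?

All 2849×0.172 = 490.03 t/h of NaCl reaches F10, so F10 = 490.03/0.225 = 2177.9 t/h and vapour = 671.1 t/h.
The evaporator receives (1−α)·2849 of feed at 0.794 water and removes 0.680 of that water:
0.680×0.794×(1−α)×2849 = 671.1
(1−α) = 671.1/1538.2 = 0.4363;  α = 0.5637.
Bypass flow = 0.5637×2849 = 1606 t/h.

1606 t/h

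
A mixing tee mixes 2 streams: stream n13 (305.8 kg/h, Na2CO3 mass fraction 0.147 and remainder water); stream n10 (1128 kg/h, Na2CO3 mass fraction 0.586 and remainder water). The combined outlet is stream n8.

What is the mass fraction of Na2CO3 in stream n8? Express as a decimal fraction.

Total flow out = 305.8 + 1128 = 1433.8 kg/h.
Na2CO3 in = 305.8×0.147 + 1128×0.586 = 705.96 kg/h.
Na2CO3 mass fraction in n8 = 705.96/1433.8 = 0.492.

0.492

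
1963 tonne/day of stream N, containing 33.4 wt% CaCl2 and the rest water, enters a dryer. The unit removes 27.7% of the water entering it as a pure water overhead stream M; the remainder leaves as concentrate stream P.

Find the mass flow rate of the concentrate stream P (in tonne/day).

1601 tonne/day

water entering = 1963×0.666 = 1307.4 tonne/day; overhead removed = 0.277×1307.4 = 362.14 tonne/day.
Concentrate = 1963 − 362.14 = 1600.9 tonne/day.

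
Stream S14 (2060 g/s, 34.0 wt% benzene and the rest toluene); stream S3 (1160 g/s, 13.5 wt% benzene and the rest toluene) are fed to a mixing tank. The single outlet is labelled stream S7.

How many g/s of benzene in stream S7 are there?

857 g/s

benzene out = benzene in = 2060×0.340 + 1160×0.135 = 857 g/s.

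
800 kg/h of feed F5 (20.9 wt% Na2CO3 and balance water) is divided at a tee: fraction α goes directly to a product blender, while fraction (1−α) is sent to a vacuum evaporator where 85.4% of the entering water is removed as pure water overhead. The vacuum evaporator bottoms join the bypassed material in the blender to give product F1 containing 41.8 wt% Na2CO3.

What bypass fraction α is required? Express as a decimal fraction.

All 800×0.209 = 167.2 kg/h of Na2CO3 reaches F1, so F1 = 167.2/0.418 = 400 kg/h and vapour = 400 kg/h.
The evaporator receives (1−α)·800 of feed at 0.791 water and removes 0.854 of that water:
0.854×0.791×(1−α)×800 = 400
(1−α) = 400/540.41 = 0.7402;  α = 0.2598.

0.260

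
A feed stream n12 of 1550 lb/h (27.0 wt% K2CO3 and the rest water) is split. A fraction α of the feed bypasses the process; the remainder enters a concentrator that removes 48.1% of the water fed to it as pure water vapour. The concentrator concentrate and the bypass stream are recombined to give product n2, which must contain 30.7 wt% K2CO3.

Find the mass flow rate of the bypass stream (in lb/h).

1018 lb/h

All 1550×0.270 = 418.5 lb/h of K2CO3 reaches n2, so n2 = 418.5/0.307 = 1363.2 lb/h and vapour = 186.81 lb/h.
The evaporator receives (1−α)·1550 of feed at 0.730 water and removes 0.481 of that water:
0.481×0.730×(1−α)×1550 = 186.81
(1−α) = 186.81/544.25 = 0.3432;  α = 0.6568.
Bypass flow = 0.6568×1550 = 1018 lb/h.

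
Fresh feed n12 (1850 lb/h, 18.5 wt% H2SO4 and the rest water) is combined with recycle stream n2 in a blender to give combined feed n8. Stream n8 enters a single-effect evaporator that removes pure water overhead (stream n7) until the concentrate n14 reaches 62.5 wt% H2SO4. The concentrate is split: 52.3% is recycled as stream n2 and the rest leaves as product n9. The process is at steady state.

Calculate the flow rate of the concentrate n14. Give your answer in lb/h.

1148 lb/h

Overall H2SO4 balance (none leaves overhead): H2SO4 in fresh feed = H2SO4 in product, i.e. 1850×0.185 = (1−0.523)·n14·0.625.
n14 = 342.25/(0.625×0.477) = 1148 lb/h.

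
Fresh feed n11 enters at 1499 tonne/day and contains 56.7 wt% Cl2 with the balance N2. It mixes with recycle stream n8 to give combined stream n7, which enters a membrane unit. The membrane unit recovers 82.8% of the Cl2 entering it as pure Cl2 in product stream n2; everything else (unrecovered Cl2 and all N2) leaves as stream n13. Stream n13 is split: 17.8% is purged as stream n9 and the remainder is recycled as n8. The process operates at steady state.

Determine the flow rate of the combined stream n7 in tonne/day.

4636 tonne/day

N2 enters only via n11 and leaves only via the purge: 1499×0.433 = 0.178×(N2 in n13), and the membrane unit passes all N2, so N2 in n7 = N2 in n13 = 3646.4 tonne/day.
Cl2 in n7: m_A = 1499×0.567 + (1−0.178)·(1−0.828)·m_A, so m_A = 849.93/0.8586 = 989.89 tonne/day.
n7 = 989.89 + 3646.4 = 4636.3 tonne/day.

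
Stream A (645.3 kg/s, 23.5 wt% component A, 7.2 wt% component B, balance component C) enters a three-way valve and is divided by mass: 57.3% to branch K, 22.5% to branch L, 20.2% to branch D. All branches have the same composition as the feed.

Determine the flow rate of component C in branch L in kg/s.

100.6 kg/s

Branch L total = 0.225×645.3 = 145.19 kg/s.
component C in L = 0.693×145.19 = 100.62 kg/s.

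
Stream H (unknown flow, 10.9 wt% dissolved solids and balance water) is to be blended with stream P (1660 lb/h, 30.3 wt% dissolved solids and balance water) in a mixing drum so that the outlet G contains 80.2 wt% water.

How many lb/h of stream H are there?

Let H be the unknown flow. Total out = 1660 + H.
water balance: 1157 + 0.891·H = 0.802·(1660 + H)
(0.891 − 0.802)·H = 0.802×1660 − 1157 = 174.3
H = 174.3 / 0.089 = 1958.4 lb/h

1958 lb/h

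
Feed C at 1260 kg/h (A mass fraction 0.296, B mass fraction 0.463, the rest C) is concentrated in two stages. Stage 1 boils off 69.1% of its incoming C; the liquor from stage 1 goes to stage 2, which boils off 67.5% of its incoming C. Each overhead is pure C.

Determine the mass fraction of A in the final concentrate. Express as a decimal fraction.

0.378

C in feed = 1260×0.241 = 303.66 kg/h.
After stage 1: C left = (1−0.691)×303.66 = 93.831; stream total = 1050.2 kg/h.
After stage 2: C left = (1−0.675)×93.831 = 30.495; final concentrate = 986.84 kg/h.
A fraction = 372.96/986.84 = 0.378.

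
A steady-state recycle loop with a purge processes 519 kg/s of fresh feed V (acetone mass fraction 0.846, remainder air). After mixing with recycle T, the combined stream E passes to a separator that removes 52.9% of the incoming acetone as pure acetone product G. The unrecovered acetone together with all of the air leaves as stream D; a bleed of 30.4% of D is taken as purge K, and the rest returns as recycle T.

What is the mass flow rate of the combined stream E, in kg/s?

air enters only via V and leaves only via the purge: 519×0.154 = 0.304×(air in D), and the separator passes all air, so air in E = air in D = 262.91 kg/s.
acetone in E: m_A = 519×0.846 + (1−0.304)·(1−0.529)·m_A, so m_A = 439.07/0.6722 = 653.21 kg/s.
E = 653.21 + 262.91 = 916.12 kg/s.

916.1 kg/s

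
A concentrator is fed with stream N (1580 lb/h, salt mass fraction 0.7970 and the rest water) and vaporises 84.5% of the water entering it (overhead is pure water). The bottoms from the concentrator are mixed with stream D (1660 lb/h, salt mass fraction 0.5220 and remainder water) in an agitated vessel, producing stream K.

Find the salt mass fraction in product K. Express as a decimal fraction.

0.7160

Vapour removed = 0.845×0.203×1580 = 271.03 lb/h; concentrate = 1309 lb/h.
salt reaching the mixer = 1259.3 (from concentrate) + 1660×0.522 = 2125.8 lb/h.
Product flow = 1309 + 1660 = 2969 lb/h; salt fraction = 0.7160.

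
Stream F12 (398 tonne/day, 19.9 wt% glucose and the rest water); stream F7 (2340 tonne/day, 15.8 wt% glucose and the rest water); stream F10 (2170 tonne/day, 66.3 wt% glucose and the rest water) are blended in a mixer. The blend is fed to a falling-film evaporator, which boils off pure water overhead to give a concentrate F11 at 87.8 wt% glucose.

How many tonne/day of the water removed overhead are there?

glucose entering = 398×0.199 + 2340×0.158 + 2170×0.663 = 1887.6 tonne/day.
All glucose reports to F11, so F11 = 1887.6/0.878 = 2149.9 tonne/day.
Total feed = 4908 tonne/day; overhead = 4908 − 2149.9 = 2758.1 tonne/day.

2758 tonne/day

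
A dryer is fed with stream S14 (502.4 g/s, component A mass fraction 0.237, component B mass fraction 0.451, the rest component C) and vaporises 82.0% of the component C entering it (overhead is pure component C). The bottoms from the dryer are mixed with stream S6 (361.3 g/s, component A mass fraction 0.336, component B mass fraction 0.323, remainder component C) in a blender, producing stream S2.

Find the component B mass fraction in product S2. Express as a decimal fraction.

0.467

Vapour removed = 0.820×0.312×502.4 = 128.53 g/s; concentrate = 373.87 g/s.
component B reaching the mixer = 226.58 (from concentrate) + 361.3×0.323 = 343.28 g/s.
Product flow = 373.87 + 361.3 = 735.17 g/s; component B fraction = 0.467.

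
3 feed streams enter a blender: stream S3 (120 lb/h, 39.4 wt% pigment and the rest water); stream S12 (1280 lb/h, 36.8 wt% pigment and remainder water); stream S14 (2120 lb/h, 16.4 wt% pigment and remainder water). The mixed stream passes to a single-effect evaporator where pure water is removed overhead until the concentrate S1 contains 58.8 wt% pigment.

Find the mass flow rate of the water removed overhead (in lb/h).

2047 lb/h

pigment entering = 120×0.394 + 1280×0.368 + 2120×0.164 = 866 lb/h.
All pigment reports to S1, so S1 = 866/0.588 = 1472.8 lb/h.
Total feed = 3520 lb/h; overhead = 3520 − 1472.8 = 2047.2 lb/h.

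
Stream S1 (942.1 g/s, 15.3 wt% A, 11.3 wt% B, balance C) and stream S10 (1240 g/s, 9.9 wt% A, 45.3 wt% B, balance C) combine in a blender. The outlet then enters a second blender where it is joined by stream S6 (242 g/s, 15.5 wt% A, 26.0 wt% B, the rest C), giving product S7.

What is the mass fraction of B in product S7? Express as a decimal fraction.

0.3016

Overall, product flow = 2424.1 g/s.
B in = 942.1×0.113 + 1240×0.453 + 242×0.260 = 731.1 g/s.
B fraction in S7 = 0.3016.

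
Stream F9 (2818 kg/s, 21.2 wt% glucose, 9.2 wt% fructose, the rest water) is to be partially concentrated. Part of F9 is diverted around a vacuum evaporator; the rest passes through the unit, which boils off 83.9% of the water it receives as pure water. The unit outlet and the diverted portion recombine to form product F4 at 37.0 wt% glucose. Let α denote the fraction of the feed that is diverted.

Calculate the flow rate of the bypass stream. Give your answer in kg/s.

All 2818×0.212 = 597.42 kg/s of glucose reaches F4, so F4 = 597.42/0.370 = 1614.6 kg/s and vapour = 1203.4 kg/s.
The evaporator receives (1−α)·2818 of feed at 0.696 water and removes 0.839 of that water:
0.839×0.696×(1−α)×2818 = 1203.4
(1−α) = 1203.4/1645.6 = 0.7313;  α = 0.2687.
Bypass flow = 0.2687×2818 = 757.25 kg/s.

757.3 kg/s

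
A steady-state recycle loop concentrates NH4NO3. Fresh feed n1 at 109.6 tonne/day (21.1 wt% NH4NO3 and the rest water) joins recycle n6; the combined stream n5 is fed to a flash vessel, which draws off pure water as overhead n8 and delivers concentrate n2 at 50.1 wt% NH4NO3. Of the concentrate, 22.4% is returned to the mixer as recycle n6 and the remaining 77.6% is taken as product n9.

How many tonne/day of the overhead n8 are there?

Overall NH4NO3 balance (none leaves overhead): NH4NO3 in fresh feed = NH4NO3 in product, i.e. 109.6×0.211 = (1−0.224)·n2·0.501.
n2 = 23.126/(0.501×0.776) = 59.483 tonne/day.
Recycle n6 = 0.224×59.483 = 13.324 tonne/day.
Combined feed n5 = 109.6 + 13.324 = 122.92 tonne/day.
Overhead n8 = n5 − n2 = 122.92 − 59.483 = 63.441 tonne/day.

63.44 tonne/day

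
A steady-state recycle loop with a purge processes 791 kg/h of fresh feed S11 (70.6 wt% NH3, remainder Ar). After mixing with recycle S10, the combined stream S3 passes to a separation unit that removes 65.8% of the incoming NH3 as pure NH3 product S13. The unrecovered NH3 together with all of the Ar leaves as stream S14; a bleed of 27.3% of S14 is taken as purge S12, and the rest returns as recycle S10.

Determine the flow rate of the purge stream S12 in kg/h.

Ar enters only via S11 and leaves only via the purge: 791×0.294 = 0.273×(Ar in S14), and the separation unit passes all Ar, so Ar in S3 = Ar in S14 = 851.85 kg/h.
NH3 in S3: m_A = 791×0.706 + (1−0.273)·(1−0.658)·m_A, so m_A = 558.45/0.7514 = 743.24 kg/h.
S14 = (1−0.658)×743.24 + 851.85 = 1106 kg/h.
Purge S12 = 0.273×1106 = 301.95 kg/h.

301.9 kg/h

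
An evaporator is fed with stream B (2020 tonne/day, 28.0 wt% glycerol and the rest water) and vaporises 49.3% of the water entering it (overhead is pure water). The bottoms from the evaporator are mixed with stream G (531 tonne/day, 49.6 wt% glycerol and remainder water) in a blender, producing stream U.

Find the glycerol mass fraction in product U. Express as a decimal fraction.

Vapour removed = 0.493×0.720×2020 = 717.02 tonne/day; concentrate = 1303 tonne/day.
glycerol reaching the mixer = 565.6 (from concentrate) + 531×0.496 = 828.98 tonne/day.
Product flow = 1303 + 531 = 1834 tonne/day; glycerol fraction = 0.452.

0.452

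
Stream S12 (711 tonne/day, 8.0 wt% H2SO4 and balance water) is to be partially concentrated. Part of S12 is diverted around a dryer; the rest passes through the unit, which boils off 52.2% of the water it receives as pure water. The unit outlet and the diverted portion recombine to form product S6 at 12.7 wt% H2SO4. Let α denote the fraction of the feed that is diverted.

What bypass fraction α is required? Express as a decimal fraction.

All 711×0.080 = 56.88 tonne/day of H2SO4 reaches S6, so S6 = 56.88/0.127 = 447.87 tonne/day and vapour = 263.13 tonne/day.
The evaporator receives (1−α)·711 of feed at 0.920 water and removes 0.522 of that water:
0.522×0.920×(1−α)×711 = 263.13
(1−α) = 263.13/341.45 = 0.7706;  α = 0.2294.

0.229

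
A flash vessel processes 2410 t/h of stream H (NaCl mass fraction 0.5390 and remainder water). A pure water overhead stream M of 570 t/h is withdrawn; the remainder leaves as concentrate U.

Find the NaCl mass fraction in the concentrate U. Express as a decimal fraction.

NaCl is not removed: 2410×0.539 = 1299 t/h of NaCl enters U.
Concentrate = 2410 − 570 = 1840 t/h.
Mass fraction = 1299/1840 = 0.7060.

0.7060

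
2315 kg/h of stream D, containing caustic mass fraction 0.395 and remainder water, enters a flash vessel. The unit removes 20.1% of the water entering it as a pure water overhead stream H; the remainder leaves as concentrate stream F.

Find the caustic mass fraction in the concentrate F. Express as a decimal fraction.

caustic is not removed: 2315×0.395 = 914.43 kg/h of caustic enters F.
water entering = 2315×0.605 = 1400.6 kg/h; overhead removed = 0.201×1400.6 = 281.52 kg/h.
Concentrate = 2315 − 281.52 = 2033.5 kg/h.
Mass fraction = 914.43/2033.5 = 0.450.

0.450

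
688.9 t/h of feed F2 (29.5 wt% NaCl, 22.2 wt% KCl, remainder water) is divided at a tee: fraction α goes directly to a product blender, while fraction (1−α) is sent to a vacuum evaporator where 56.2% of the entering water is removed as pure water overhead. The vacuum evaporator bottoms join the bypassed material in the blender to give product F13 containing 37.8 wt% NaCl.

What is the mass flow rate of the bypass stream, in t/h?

All 688.9×0.295 = 203.23 t/h of NaCl reaches F13, so F13 = 203.23/0.378 = 537.63 t/h and vapour = 151.27 t/h.
The evaporator receives (1−α)·688.9 of feed at 0.483 water and removes 0.562 of that water:
0.562×0.483×(1−α)×688.9 = 151.27
(1−α) = 151.27/187 = 0.8089;  α = 0.1911.
Bypass flow = 0.1911×688.9 = 131.64 t/h.

131.6 t/h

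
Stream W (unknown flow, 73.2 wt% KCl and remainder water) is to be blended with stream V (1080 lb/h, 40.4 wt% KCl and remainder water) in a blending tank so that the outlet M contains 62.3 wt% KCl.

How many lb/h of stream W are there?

Let W be the unknown flow. Total out = 1080 + W.
KCl balance: 436.32 + 0.732·W = 0.623·(1080 + W)
(0.732 − 0.623)·W = 0.623×1080 − 436.32 = 236.52
W = 236.52 / 0.109 = 2169.9 lb/h

2170 lb/h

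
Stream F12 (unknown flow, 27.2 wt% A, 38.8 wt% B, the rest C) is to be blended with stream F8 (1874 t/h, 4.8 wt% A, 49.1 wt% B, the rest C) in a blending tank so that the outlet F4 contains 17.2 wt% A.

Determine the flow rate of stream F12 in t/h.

2324 t/h

Let F12 be the unknown flow. Total out = 1874 + F12.
A balance: 89.952 + 0.272·F12 = 0.172·(1874 + F12)
(0.272 − 0.172)·F12 = 0.172×1874 − 89.952 = 232.38
F12 = 232.38 / 0.100 = 2323.8 t/h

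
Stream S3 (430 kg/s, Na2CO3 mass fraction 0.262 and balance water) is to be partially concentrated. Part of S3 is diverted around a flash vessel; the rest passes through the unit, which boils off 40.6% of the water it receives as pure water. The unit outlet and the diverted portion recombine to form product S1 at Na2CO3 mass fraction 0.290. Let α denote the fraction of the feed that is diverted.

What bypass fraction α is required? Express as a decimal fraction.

All 430×0.262 = 112.66 kg/s of Na2CO3 reaches S1, so S1 = 112.66/0.290 = 388.48 kg/s and vapour = 41.517 kg/s.
The evaporator receives (1−α)·430 of feed at 0.738 water and removes 0.406 of that water:
0.406×0.738×(1−α)×430 = 41.517
(1−α) = 41.517/128.84 = 0.3222;  α = 0.6778.

0.678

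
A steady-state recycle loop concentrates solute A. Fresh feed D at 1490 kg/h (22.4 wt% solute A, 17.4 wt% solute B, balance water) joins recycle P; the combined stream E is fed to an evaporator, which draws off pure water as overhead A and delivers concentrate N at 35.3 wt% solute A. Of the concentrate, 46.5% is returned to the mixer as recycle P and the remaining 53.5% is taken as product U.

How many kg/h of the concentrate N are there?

Overall solute A balance (none leaves overhead): solute A in fresh feed = solute A in product, i.e. 1490×0.224 = (1−0.465)·N·0.353.
N = 333.76/(0.353×0.535) = 1767.3 kg/h.

1767 kg/h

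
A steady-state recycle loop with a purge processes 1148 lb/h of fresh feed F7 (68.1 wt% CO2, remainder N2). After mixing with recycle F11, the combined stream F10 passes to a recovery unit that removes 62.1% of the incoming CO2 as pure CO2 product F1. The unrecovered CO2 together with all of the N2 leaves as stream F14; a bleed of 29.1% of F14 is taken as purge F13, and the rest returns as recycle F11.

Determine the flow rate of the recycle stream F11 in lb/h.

N2 enters only via F7 and leaves only via the purge: 1148×0.319 = 0.291×(N2 in F14), and the recovery unit passes all N2, so N2 in F10 = N2 in F14 = 1258.5 lb/h.
CO2 in F10: m_A = 1148×0.681 + (1−0.291)·(1−0.621)·m_A, so m_A = 781.79/0.7313 = 1069.1 lb/h.
F14 = (1−0.621)×1069.1 + 1258.5 = 1663.6 lb/h.
Recycle F11 = (1−0.291)×1663.6 = 1179.5 lb/h.

1180 lb/h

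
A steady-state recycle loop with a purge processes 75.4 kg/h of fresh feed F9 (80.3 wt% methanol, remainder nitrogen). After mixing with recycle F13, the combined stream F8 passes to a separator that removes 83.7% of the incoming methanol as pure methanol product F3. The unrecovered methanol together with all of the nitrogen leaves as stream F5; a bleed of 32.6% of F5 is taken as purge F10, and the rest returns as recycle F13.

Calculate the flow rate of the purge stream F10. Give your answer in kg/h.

nitrogen enters only via F9 and leaves only via the purge: 75.4×0.197 = 0.326×(nitrogen in F5), and the separator passes all nitrogen, so nitrogen in F8 = nitrogen in F5 = 45.564 kg/h.
methanol in F8: m_A = 75.4×0.803 + (1−0.326)·(1−0.837)·m_A, so m_A = 60.546/0.8901 = 68.019 kg/h.
F5 = (1−0.837)×68.019 + 45.564 = 56.651 kg/h.
Purge F10 = 0.326×56.651 = 18.468 kg/h.

18.47 kg/h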